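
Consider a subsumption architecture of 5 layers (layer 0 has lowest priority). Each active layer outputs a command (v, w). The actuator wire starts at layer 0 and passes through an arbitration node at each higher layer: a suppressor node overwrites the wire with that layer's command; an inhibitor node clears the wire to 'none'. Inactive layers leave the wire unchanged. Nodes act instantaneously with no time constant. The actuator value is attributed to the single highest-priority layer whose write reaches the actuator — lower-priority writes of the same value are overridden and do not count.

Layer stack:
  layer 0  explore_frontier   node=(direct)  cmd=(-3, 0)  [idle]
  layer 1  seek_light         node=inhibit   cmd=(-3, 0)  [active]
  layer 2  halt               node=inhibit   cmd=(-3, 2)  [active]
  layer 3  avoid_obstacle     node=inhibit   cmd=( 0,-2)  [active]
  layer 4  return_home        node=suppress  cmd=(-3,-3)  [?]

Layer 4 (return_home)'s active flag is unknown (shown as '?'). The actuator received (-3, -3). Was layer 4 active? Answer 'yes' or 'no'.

If layer 4 is active=yes:
  actuator would be (-3, -3)
If layer 4 is active=no:
  actuator would be none
Observed (-3, -3), so layer 4 was active.

yes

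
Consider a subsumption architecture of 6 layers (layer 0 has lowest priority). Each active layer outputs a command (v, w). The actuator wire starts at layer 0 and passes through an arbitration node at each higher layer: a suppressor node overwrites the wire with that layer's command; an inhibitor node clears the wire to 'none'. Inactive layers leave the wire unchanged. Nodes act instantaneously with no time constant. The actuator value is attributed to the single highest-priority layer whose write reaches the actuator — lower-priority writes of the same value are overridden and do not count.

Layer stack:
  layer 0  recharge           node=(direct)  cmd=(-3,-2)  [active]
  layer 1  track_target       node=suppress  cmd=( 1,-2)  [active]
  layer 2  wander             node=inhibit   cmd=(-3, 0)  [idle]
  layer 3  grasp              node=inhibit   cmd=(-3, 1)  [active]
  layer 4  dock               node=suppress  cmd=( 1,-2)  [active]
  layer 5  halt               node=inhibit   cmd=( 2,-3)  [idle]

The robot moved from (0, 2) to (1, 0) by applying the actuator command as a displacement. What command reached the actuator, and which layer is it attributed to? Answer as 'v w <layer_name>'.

displacement = (1, 0) − (0, 2) = (1, -2)
layer 0 (recharge) active — direct: (-3, -2)
layer 1 (track_target) active — suppresses: (1, -2)
layer 2 (wander) idle — unchanged: (1, -2)
layer 3 (grasp) active — inhibits: none
layer 4 (dock) active — suppresses: (1, -2)
layer 5 (halt) idle — unchanged: (1, -2)
→ actuator (1, -2) — from layer 4 (dock)

1 -2 dock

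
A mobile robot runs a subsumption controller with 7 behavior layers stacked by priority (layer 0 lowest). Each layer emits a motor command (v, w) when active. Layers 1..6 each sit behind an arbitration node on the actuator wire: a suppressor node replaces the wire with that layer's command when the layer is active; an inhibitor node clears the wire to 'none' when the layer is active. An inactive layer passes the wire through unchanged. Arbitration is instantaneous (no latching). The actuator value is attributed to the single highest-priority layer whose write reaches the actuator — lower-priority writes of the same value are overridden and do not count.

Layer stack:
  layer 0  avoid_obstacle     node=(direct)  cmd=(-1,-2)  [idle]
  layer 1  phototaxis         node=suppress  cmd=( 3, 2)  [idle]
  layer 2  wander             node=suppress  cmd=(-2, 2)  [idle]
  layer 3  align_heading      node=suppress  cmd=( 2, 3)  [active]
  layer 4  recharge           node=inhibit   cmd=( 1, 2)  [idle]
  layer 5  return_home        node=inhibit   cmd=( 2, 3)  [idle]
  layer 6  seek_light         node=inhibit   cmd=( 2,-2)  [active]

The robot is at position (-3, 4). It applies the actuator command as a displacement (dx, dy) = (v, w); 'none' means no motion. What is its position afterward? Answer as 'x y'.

L0 avoid_obstacle: idle → wire = none
L1 phototaxis: idle → wire stays none
L2 wander: idle → wire stays none
L3 align_heading: active, suppressor → wire = (2, 3)
L4 recharge: idle → wire stays (2, 3)
L5 return_home: idle → wire stays (2, 3)
L6 seek_light: active, inhibitor → wire = none
actuator = none
position: (-3, 4) + none = (-3, 4)

-3 4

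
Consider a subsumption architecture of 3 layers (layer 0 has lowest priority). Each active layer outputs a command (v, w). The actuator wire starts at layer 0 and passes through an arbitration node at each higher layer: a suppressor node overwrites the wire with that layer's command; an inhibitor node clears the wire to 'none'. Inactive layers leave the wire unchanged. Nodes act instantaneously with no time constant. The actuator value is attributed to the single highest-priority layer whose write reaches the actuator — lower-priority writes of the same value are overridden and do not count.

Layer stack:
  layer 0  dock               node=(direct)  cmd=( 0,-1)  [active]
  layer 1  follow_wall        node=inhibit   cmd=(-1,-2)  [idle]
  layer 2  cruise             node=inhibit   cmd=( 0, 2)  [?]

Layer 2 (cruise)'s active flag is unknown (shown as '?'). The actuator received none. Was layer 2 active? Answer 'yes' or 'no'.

yes

If layer 2 is active=yes:
  actuator would be none
If layer 2 is active=no:
  actuator would be (0, -1)
Observed none, so layer 2 was active.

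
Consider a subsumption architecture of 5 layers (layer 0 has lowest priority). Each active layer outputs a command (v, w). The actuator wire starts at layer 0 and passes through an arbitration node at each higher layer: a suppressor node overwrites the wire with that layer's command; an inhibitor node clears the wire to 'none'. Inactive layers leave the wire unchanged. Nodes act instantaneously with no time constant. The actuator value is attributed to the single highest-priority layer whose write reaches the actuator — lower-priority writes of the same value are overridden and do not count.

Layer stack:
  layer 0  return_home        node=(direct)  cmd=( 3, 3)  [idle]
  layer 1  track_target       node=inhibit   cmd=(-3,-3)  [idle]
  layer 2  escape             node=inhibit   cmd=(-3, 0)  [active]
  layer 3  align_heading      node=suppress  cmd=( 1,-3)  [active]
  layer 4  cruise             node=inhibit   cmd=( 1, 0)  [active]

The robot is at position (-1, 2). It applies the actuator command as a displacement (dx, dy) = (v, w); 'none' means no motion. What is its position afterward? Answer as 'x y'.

-1 2

L0 return_home: idle → wire = none
L1 track_target: idle → wire stays none
L2 escape: active, inhibitor → wire = none
L3 align_heading: active, suppressor → wire = (1, -3)
L4 cruise: active, inhibitor → wire = none
actuator = none
position: (-1, 2) + none = (-1, 2)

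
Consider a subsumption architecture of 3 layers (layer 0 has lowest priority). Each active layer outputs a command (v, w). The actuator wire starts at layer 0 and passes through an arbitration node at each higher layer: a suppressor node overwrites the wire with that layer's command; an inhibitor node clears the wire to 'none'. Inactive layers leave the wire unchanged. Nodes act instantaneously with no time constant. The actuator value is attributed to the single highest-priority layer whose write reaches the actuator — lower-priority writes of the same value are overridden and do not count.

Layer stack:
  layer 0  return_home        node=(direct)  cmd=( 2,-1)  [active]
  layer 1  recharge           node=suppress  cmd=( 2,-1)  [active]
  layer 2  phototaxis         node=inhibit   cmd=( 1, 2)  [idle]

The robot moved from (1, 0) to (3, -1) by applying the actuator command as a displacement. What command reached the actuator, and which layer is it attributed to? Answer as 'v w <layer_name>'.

displacement = (3, -1) − (1, 0) = (2, -1)
[0] return_home on; wire := (2, -1)
[1] recharge on (suppress); wire := (2, -1)
[2] phototaxis off; pass (2, -1)
output (2, -1) — from layer 1 (recharge)

2 -1 recharge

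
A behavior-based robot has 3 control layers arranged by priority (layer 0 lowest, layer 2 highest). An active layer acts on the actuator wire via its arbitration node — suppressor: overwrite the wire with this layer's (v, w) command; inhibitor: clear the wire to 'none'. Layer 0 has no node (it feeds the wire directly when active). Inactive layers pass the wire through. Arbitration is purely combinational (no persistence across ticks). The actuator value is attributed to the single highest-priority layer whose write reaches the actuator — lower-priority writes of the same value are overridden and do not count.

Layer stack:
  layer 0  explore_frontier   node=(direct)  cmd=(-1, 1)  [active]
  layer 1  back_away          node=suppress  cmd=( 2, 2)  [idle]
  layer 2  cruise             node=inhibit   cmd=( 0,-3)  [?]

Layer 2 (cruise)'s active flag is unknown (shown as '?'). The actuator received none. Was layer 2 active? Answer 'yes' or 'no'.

If layer 2 is active=yes:
  actuator would be none
If layer 2 is active=no:
  actuator would be (-1, 1)
Observed none, so layer 2 was active.

yes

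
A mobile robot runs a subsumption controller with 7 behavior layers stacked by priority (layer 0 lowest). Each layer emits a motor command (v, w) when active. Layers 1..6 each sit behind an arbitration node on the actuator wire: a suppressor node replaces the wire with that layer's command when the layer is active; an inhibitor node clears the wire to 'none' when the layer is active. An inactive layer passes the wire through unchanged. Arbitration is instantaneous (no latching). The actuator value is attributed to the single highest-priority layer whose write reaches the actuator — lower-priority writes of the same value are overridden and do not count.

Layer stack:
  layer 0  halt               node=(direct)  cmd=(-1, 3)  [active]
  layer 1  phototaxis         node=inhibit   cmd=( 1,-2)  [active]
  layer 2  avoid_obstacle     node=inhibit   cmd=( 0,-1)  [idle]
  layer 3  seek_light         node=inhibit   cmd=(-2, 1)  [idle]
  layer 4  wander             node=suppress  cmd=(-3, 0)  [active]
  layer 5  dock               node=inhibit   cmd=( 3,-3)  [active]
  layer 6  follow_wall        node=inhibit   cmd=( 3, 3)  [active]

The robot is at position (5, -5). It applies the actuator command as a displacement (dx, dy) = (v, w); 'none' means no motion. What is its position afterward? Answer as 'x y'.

[0] halt on; wire := (-1, 3)
[1] phototaxis on (inhibit); wire := none
[2] avoid_obstacle off; pass none
[3] seek_light off; pass none
[4] wander on (suppress); wire := (-3, 0)
[5] dock on (inhibit); wire := none
[6] follow_wall on (inhibit); wire := none
output none
position: (5, -5) + none = (5, -5)

5 -5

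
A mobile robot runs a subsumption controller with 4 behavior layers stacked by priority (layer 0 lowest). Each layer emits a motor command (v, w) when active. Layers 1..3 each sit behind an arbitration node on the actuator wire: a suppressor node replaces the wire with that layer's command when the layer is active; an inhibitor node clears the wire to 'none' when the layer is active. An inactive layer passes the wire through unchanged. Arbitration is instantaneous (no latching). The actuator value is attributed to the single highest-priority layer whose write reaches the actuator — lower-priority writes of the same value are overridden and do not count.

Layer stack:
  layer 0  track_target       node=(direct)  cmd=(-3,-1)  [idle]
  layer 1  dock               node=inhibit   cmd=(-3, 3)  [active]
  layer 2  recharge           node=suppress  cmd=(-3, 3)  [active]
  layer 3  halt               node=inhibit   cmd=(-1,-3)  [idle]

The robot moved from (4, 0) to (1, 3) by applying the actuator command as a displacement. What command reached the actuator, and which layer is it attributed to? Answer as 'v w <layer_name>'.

displacement = (1, 3) − (4, 0) = (-3, 3)
L0 track_target: idle → wire = none
L1 dock: active, inhibitor → wire = none
L2 recharge: active, suppressor → wire = (-3, 3)
L3 halt: idle → wire stays (-3, 3)
actuator = (-3, 3) — from layer 2 (recharge)

-3 3 recharge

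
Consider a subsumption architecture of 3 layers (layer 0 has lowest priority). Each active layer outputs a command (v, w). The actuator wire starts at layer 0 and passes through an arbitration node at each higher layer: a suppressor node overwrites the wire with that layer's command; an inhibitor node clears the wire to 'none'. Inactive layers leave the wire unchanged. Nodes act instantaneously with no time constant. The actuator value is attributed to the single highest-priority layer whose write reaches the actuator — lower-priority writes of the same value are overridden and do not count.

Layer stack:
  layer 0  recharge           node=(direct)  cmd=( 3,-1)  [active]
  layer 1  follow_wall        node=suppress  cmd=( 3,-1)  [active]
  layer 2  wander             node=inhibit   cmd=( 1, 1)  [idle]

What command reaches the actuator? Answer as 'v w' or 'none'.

layer 0 (recharge) active — direct: (3, -1)
layer 1 (follow_wall) active — suppresses: (3, -1)
layer 2 (wander) idle — unchanged: (3, -1)
→ actuator (3, -1)

3 -1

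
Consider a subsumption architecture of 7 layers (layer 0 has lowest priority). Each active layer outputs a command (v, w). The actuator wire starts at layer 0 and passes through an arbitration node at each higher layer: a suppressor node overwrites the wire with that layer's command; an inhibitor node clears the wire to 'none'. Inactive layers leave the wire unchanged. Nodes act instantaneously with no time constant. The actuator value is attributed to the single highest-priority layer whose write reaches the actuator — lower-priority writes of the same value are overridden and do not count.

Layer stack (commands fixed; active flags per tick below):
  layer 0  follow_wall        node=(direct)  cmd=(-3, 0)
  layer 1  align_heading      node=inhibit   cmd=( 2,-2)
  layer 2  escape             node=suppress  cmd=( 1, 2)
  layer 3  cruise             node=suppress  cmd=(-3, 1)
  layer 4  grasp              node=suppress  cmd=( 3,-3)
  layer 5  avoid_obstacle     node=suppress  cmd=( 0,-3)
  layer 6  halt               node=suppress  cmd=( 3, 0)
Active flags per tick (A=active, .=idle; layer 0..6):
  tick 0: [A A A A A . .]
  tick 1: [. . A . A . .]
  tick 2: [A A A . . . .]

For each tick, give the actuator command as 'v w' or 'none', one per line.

tick 0:
  L0 follow_wall: active, feeds wire = (-3, 0)
  L1 align_heading: active, inhibitor → wire = none
  L2 escape: active, suppressor → wire = (1, 2)
  L3 cruise: active, suppressor → wire = (-3, 1)
  L4 grasp: active, suppressor → wire = (3, -3)
  L5 avoid_obstacle: idle → wire stays (3, -3)
  L6 halt: idle → wire stays (3, -3)
  actuator = (3, -3)
tick 1:
  L0 follow_wall: idle → wire = none
  L1 align_heading: idle → wire stays none
  L2 escape: active, suppressor → wire = (1, 2)
  L3 cruise: idle → wire stays (1, 2)
  L4 grasp: active, suppressor → wire = (3, -3)
  L5 avoid_obstacle: idle → wire stays (3, -3)
  L6 halt: idle → wire stays (3, -3)
  actuator = (3, -3)
tick 2:
  L0 follow_wall: active, feeds wire = (-3, 0)
  L1 align_heading: active, inhibitor → wire = none
  L2 escape: active, suppressor → wire = (1, 2)
  L3 cruise: idle → wire stays (1, 2)
  L4 grasp: idle → wire stays (1, 2)
  L5 avoid_obstacle: idle → wire stays (1, 2)
  L6 halt: idle → wire stays (1, 2)
  actuator = (1, 2)

3 -3
3 -3
1 2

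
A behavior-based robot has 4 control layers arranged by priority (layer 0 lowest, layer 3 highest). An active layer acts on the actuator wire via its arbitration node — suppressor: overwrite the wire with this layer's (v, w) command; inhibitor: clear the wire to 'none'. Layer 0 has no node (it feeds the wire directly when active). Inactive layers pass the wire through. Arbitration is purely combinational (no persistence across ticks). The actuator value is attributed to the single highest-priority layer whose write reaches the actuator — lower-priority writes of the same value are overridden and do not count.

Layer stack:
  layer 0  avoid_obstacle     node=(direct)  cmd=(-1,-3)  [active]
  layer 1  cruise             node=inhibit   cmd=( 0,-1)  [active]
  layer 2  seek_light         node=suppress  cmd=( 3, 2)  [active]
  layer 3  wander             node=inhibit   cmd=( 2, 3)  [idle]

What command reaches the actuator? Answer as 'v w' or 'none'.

[0] avoid_obstacle on; wire := (-1, -3)
[1] cruise on (inhibit); wire := none
[2] seek_light on (suppress); wire := (3, 2)
[3] wander off; pass (3, 2)
output (3, 2)

3 2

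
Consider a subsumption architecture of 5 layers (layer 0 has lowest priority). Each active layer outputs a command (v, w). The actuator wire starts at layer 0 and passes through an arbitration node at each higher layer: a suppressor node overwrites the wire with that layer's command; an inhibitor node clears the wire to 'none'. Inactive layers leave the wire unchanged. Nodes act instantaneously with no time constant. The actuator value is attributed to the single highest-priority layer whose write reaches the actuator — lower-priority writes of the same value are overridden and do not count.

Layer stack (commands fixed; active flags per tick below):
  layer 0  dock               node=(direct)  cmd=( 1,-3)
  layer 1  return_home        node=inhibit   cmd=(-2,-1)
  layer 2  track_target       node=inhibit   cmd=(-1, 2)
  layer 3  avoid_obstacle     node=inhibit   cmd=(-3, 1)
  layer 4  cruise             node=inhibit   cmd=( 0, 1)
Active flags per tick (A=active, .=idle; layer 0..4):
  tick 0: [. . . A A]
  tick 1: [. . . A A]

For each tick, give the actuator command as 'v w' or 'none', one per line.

tick 0:
  L0 dock: idle → wire = none
  L1 return_home: idle → wire stays none
  L2 track_target: idle → wire stays none
  L3 avoid_obstacle: active, inhibitor → wire = none
  L4 cruise: active, inhibitor → wire = none
  actuator = none
tick 1:
  L0 dock: idle → wire = none
  L1 return_home: idle → wire stays none
  L2 track_target: idle → wire stays none
  L3 avoid_obstacle: active, inhibitor → wire = none
  L4 cruise: active, inhibitor → wire = none
  actuator = none

none
none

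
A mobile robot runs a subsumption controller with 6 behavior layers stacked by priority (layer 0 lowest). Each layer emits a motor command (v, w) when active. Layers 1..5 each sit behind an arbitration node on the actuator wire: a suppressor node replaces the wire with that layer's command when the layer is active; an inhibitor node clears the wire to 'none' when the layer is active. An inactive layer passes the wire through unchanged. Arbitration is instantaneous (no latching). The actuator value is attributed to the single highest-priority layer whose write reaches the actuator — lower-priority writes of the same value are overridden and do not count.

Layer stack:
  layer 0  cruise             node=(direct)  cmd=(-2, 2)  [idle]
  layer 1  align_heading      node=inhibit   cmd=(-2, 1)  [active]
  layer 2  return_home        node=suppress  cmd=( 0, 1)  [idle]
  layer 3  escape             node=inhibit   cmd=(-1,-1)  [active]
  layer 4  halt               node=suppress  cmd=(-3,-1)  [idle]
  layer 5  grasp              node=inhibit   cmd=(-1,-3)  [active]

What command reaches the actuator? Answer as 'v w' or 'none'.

layer 0 (cruise) idle — none
layer 1 (align_heading) active — inhibits: none
layer 2 (return_home) idle — unchanged: none
layer 3 (escape) active — inhibits: none
layer 4 (halt) idle — unchanged: none
layer 5 (grasp) active — inhibits: none
→ actuator none

none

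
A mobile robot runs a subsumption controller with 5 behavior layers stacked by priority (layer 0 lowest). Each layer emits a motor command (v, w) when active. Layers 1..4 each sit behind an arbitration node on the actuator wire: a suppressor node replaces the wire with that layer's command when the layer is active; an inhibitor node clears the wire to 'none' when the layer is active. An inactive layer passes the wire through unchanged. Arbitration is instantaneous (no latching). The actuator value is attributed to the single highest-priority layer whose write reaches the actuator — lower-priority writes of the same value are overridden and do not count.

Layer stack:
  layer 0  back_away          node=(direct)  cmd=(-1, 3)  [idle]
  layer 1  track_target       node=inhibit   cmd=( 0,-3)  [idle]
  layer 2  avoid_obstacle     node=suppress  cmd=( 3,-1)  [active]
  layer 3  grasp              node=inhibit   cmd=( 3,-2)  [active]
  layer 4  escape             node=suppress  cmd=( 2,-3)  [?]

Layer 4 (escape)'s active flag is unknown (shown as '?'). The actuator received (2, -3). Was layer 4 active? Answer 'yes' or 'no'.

If layer 4 is active=yes:
  actuator would be (2, -3)
If layer 4 is active=no:
  actuator would be none
Observed (2, -3), so layer 4 was active.

yes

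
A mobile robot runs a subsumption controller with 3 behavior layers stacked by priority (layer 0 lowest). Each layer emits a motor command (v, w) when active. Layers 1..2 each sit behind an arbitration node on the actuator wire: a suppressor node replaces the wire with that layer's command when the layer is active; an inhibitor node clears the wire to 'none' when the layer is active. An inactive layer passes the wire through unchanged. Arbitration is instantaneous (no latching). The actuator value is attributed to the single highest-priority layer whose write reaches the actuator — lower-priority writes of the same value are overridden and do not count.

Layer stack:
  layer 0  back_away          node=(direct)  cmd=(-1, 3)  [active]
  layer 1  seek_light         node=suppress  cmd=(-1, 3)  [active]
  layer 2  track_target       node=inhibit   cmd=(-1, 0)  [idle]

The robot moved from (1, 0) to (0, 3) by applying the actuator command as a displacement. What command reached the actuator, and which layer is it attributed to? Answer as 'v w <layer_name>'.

displacement = (0, 3) − (1, 0) = (-1, 3)
L0 back_away: active, feeds wire = (-1, 3)
L1 seek_light: active, suppressor → wire = (-1, 3)
L2 track_target: idle → wire stays (-1, 3)
actuator = (-1, 3) — from layer 1 (seek_light)

-1 3 seek_light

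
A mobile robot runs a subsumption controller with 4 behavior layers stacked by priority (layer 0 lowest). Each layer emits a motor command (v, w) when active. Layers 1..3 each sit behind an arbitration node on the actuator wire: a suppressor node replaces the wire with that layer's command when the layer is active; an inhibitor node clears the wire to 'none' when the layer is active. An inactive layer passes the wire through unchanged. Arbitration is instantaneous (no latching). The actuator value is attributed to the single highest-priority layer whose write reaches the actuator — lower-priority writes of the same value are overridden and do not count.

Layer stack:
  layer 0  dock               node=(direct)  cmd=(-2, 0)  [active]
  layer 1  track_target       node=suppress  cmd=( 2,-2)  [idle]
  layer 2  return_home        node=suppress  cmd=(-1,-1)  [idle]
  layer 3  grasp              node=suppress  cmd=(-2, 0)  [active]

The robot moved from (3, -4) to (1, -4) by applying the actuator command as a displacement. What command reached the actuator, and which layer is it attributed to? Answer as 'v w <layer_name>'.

displacement = (1, -4) − (3, -4) = (-2, 0)
[0] dock on; wire := (-2, 0)
[1] track_target off; pass (-2, 0)
[2] return_home off; pass (-2, 0)
[3] grasp on (suppress); wire := (-2, 0)
output (-2, 0) — from layer 3 (grasp)

-2 0 grasp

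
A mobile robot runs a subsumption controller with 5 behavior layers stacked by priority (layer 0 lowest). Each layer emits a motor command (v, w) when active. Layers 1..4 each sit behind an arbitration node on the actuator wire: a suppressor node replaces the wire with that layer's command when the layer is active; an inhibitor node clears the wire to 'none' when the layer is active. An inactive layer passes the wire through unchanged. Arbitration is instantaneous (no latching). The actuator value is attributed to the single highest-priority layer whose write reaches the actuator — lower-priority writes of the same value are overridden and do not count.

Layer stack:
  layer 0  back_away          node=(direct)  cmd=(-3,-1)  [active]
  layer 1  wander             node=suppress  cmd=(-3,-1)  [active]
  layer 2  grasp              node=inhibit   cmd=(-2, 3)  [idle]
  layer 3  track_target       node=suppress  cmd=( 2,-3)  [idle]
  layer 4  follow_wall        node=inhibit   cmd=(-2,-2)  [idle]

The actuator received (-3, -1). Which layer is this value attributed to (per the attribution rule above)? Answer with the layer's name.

layer 0 (back_away) active — direct: (-3, -1)
layer 1 (wander) active — suppresses: (-3, -1)
layer 2 (grasp) idle — unchanged: (-3, -1)
layer 3 (track_target) idle — unchanged: (-3, -1)
layer 4 (follow_wall) idle — unchanged: (-3, -1)
→ actuator (-3, -1)
last writer: layer 1 = wander

wander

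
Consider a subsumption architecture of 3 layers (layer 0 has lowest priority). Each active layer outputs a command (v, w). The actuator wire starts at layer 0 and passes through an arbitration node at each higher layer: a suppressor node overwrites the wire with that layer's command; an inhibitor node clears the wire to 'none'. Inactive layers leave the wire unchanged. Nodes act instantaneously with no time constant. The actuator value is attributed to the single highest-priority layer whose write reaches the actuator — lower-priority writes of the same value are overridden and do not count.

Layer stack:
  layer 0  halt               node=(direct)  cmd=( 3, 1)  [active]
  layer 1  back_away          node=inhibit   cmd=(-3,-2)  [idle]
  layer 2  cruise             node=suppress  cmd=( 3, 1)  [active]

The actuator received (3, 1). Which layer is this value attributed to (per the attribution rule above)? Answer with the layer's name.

cruise

[0] halt on; wire := (3, 1)
[1] back_away off; pass (3, 1)
[2] cruise on (suppress); wire := (3, 1)
output (3, 1)
last writer: layer 2 = cruise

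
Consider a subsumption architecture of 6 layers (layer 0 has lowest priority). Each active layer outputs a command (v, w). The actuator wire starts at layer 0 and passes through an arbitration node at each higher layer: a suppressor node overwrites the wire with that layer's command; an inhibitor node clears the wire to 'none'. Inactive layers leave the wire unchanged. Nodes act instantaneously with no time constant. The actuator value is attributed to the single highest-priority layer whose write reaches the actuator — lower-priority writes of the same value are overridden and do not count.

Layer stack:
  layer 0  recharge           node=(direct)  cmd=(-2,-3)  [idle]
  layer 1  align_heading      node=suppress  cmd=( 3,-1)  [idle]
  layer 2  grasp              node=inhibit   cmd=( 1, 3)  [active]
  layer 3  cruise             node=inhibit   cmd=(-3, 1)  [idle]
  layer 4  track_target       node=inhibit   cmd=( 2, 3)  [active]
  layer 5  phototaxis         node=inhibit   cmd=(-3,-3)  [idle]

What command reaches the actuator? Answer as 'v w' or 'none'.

L0 recharge: idle → wire = none
L1 align_heading: idle → wire stays none
L2 grasp: active, inhibitor → wire = none
L3 cruise: idle → wire stays none
L4 track_target: active, inhibitor → wire = none
L5 phototaxis: idle → wire stays none
actuator = none

none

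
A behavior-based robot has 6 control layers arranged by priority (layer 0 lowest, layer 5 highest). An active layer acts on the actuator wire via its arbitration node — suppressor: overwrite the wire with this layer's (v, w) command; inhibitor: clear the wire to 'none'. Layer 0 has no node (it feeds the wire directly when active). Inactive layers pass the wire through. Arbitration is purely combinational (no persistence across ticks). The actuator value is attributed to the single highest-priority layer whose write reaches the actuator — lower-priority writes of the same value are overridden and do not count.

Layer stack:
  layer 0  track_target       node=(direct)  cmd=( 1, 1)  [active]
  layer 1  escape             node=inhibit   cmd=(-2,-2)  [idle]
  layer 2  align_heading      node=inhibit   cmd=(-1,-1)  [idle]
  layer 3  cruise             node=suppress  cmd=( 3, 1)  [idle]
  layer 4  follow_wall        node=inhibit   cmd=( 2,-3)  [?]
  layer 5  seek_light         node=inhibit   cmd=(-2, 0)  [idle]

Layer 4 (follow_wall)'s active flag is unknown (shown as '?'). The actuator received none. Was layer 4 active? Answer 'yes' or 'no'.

yes

If layer 4 is active=yes:
  actuator would be none
If layer 4 is active=no:
  actuator would be (1, 1)
Observed none, so layer 4 was active.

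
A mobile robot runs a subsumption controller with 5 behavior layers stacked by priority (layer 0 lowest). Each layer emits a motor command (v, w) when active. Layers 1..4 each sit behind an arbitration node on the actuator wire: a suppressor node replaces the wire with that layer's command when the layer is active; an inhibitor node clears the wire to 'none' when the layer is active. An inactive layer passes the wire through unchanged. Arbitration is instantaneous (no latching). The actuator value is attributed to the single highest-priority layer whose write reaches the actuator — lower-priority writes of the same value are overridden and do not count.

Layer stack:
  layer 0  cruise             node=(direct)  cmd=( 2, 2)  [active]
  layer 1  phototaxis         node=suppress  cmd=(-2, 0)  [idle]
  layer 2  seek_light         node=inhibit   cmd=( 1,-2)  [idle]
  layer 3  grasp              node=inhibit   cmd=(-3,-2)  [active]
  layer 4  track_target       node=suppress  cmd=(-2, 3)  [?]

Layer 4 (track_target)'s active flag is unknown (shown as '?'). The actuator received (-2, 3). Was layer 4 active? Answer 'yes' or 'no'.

yes

If layer 4 is active=yes:
  actuator would be (-2, 3)
If layer 4 is active=no:
  actuator would be none
Observed (-2, 3), so layer 4 was active.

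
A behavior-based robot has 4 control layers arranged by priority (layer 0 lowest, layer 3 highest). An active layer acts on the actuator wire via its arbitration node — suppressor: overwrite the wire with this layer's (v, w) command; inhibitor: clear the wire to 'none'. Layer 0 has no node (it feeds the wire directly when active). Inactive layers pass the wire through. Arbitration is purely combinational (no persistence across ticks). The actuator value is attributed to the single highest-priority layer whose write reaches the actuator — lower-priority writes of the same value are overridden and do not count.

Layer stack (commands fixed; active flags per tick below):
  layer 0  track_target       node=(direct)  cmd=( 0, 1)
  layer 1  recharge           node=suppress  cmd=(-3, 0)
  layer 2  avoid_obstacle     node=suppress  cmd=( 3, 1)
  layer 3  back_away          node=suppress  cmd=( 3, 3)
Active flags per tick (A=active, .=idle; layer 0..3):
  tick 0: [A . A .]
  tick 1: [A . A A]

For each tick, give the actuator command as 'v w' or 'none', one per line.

3 1
3 3

tick 0:
  L0 track_target: active, feeds wire = (0, 1)
  L1 recharge: idle → wire stays (0, 1)
  L2 avoid_obstacle: active, suppressor → wire = (3, 1)
  L3 back_away: idle → wire stays (3, 1)
  actuator = (3, 1)
tick 1:
  L0 track_target: active, feeds wire = (0, 1)
  L1 recharge: idle → wire stays (0, 1)
  L2 avoid_obstacle: active, suppressor → wire = (3, 1)
  L3 back_away: active, suppressor → wire = (3, 3)
  actuator = (3, 3)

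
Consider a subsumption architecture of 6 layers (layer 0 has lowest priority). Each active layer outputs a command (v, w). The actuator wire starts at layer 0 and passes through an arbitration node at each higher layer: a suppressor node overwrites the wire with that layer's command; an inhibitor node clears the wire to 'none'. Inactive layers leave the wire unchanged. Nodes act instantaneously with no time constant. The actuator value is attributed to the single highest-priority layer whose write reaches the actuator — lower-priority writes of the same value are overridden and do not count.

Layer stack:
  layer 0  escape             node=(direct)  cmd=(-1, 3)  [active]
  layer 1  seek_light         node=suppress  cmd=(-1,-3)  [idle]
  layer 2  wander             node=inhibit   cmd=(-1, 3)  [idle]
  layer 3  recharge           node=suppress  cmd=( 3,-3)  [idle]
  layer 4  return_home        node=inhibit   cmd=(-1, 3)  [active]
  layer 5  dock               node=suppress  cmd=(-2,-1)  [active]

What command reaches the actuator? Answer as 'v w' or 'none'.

layer 0 (escape) active — direct: (-1, 3)
layer 1 (seek_light) idle — unchanged: (-1, 3)
layer 2 (wander) idle — unchanged: (-1, 3)
layer 3 (recharge) idle — unchanged: (-1, 3)
layer 4 (return_home) active — inhibits: none
layer 5 (dock) active — suppresses: (-2, -1)
→ actuator (-2, -1)

-2 -1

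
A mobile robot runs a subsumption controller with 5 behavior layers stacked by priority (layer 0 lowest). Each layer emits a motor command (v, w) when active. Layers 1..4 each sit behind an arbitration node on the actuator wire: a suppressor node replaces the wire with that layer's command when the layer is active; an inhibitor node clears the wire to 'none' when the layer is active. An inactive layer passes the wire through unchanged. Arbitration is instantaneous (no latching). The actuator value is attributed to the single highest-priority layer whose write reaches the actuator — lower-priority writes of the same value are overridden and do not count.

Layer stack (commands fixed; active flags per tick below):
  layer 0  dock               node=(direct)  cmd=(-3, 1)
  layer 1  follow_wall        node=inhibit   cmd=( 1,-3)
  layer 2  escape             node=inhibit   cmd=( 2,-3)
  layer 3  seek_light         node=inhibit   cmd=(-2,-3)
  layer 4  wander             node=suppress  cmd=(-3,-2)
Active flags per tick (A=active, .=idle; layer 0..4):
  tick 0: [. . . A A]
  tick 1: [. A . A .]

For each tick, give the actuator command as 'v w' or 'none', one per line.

-3 -2
none

tick 0:
  layer 0 (dock) idle — none
  layer 1 (follow_wall) idle — unchanged: none
  layer 2 (escape) idle — unchanged: none
  layer 3 (seek_light) active — inhibits: none
  layer 4 (wander) active — suppresses: (-3, -2)
  → actuator (-3, -2)
tick 1:
  layer 0 (dock) idle — none
  layer 1 (follow_wall) active — inhibits: none
  layer 2 (escape) idle — unchanged: none
  layer 3 (seek_light) active — inhibits: none
  layer 4 (wander) idle — unchanged: none
  → actuator none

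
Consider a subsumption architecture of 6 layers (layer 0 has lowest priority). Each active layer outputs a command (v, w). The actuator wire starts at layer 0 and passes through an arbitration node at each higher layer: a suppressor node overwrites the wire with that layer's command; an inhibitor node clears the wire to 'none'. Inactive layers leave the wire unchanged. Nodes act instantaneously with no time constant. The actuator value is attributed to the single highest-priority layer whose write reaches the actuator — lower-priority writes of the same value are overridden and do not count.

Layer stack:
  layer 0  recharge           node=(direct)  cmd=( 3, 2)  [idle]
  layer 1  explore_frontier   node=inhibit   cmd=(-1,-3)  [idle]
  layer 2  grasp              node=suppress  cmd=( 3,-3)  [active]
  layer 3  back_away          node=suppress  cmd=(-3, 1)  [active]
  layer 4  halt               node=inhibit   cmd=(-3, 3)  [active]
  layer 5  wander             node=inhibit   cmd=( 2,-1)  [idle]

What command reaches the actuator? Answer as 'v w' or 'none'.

layer 0 (recharge) idle — none
layer 1 (explore_frontier) idle — unchanged: none
layer 2 (grasp) active — suppresses: (3, -3)
layer 3 (back_away) active — suppresses: (-3, 1)
layer 4 (halt) active — inhibits: none
layer 5 (wander) idle — unchanged: none
→ actuator none

none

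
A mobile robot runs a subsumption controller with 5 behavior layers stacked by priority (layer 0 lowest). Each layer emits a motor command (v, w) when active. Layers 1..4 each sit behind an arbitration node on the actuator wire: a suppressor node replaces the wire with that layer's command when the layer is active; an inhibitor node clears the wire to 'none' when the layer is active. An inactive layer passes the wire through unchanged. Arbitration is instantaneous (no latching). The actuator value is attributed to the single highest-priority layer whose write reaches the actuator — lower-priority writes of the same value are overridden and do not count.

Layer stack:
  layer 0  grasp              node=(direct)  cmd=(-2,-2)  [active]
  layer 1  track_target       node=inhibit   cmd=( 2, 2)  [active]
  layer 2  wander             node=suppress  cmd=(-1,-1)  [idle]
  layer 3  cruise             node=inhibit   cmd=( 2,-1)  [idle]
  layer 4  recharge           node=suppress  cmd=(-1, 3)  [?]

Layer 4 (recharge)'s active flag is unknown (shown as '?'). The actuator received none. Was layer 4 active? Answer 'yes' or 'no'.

If layer 4 is active=yes:
  actuator would be (-1, 3)
If layer 4 is active=no:
  actuator would be none
Observed none, so layer 4 was idle.

no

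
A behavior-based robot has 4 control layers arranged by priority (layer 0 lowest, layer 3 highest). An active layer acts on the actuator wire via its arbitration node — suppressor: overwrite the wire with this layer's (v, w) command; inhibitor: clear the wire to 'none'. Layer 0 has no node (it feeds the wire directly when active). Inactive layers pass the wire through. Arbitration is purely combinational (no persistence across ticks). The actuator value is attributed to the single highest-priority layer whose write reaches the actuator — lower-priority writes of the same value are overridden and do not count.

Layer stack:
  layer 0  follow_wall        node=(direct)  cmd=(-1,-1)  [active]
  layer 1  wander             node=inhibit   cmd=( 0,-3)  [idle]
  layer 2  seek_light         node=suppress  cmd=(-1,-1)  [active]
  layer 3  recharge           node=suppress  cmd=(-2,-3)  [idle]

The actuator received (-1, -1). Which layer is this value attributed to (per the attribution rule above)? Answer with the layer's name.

seek_light

[0] follow_wall on; wire := (-1, -1)
[1] wander off; pass (-1, -1)
[2] seek_light on (suppress); wire := (-1, -1)
[3] recharge off; pass (-1, -1)
output (-1, -1)
last writer: layer 2 = seek_light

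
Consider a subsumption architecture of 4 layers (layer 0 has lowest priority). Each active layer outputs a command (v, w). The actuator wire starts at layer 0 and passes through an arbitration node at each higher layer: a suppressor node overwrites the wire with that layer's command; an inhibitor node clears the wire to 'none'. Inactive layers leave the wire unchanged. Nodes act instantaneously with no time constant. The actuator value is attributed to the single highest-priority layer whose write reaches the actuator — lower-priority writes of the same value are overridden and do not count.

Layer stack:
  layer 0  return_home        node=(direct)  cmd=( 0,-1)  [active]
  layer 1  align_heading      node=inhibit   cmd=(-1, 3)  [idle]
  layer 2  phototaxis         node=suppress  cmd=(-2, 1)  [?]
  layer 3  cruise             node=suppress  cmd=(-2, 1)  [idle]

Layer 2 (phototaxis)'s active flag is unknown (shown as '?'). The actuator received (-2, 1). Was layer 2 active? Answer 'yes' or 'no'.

If layer 2 is active=yes:
  actuator would be (-2, 1)
If layer 2 is active=no:
  actuator would be (0, -1)
Observed (-2, 1), so layer 2 was active.

yes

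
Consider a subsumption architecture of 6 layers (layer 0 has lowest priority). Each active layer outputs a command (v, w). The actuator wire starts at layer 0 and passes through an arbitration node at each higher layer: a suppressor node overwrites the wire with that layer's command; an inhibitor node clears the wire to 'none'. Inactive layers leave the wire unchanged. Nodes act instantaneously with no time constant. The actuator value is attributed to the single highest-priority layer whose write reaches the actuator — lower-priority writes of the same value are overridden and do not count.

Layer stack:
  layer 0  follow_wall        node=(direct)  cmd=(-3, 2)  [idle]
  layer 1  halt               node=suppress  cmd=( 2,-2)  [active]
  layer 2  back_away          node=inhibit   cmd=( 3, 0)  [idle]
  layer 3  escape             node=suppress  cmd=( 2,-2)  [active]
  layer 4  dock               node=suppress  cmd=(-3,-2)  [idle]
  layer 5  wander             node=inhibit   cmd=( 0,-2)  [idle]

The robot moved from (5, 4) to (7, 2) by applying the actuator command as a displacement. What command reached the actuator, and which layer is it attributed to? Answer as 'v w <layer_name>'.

2 -2 escape

displacement = (7, 2) − (5, 4) = (2, -2)
layer 0 (follow_wall) idle — none
layer 1 (halt) active — suppresses: (2, -2)
layer 2 (back_away) idle — unchanged: (2, -2)
layer 3 (escape) active — suppresses: (2, -2)
layer 4 (dock) idle — unchanged: (2, -2)
layer 5 (wander) idle — unchanged: (2, -2)
→ actuator (2, -2) — from layer 3 (escape)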